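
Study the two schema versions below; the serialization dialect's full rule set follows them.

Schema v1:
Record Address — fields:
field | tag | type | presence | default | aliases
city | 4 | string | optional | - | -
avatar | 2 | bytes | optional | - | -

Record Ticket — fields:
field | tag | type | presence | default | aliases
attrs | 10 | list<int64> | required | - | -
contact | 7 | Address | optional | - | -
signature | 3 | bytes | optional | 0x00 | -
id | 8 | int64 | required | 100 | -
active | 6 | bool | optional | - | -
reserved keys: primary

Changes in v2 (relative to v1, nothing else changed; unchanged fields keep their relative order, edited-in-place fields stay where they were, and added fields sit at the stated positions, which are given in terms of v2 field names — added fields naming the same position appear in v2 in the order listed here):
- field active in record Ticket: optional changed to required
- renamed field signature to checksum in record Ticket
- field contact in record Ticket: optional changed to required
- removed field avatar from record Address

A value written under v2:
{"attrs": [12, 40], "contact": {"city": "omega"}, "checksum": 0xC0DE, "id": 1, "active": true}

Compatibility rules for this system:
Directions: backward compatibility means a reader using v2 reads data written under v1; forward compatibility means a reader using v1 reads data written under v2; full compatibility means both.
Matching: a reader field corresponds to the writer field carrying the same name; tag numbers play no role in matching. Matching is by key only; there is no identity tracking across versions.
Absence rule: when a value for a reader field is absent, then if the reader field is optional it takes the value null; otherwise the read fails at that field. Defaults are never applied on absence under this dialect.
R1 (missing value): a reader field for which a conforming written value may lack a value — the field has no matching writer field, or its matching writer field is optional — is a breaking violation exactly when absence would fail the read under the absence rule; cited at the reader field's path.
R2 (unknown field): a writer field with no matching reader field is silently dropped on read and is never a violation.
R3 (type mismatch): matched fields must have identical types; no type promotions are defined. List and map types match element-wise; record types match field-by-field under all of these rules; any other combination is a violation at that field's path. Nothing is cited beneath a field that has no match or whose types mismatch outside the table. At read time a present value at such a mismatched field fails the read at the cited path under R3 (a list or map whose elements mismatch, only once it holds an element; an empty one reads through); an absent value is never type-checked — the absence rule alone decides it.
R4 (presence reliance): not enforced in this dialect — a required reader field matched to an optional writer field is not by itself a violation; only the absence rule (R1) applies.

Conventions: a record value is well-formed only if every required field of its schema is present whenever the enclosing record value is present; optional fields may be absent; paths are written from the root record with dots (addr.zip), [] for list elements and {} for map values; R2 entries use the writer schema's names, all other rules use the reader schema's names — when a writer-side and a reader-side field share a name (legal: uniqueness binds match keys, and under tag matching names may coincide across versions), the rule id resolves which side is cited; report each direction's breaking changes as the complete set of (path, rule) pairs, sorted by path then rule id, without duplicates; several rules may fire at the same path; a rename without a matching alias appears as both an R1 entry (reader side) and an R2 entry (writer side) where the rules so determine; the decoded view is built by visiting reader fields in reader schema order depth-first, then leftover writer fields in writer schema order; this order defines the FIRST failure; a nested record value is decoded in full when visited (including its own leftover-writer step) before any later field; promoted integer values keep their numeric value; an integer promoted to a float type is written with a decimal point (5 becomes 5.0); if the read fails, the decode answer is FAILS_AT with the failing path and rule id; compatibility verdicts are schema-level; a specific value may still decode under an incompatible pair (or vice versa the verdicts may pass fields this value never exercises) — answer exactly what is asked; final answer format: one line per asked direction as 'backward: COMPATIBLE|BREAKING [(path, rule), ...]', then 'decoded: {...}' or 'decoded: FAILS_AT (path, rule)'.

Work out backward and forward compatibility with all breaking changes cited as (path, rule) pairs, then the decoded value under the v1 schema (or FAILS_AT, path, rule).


backward: BREAKING [(active, R1), (contact, R1)]; forward: COMPATIBLE []; decoded: {"attrs": [12, 40], "contact": {"city": "omega", "avatar": null}, "signature": null, "id": 1, "active": true}

each type pair in Ticket: writer, then reader
checking backward for Ticket: reader v2 against writer v1:
  writer required, list<int64> -> list<int64>: reader attrs maps from writer attrs
  writer optional, Address -> Address: reader contact maps from writer contact
  no writer field matches reader checksum
  writer required, int64 -> int64: reader id maps from writer id
  writer optional, bool -> bool: reader active maps from writer active
  writer signature: unknown to reader
  writer optional, string -> string: reader contact.city maps from writer contact.city
  writer contact.avatar: unknown to reader
  rule R1 violated at active
  rule R1 violated at contact
  => 2 violation(s): backward is BREAKING for Ticket
checking forward for Ticket: reader v1 against writer v2:
  writer required, list<int64> -> list<int64>: reader attrs maps from writer attrs
  writer required, Address -> Address: reader contact maps from writer contact
  no writer field matches reader signature
  writer required, int64 -> int64: reader id maps from writer id
  writer required, bool -> bool: reader active maps from writer active
  writer checksum: unknown to reader
  writer optional, string -> string: reader contact.city maps from writer contact.city
  no writer field matches reader contact.avatar
  nothing fires on Ticket: forward is COMPATIBLE
decoding the Ticket value with the v1 reader:
  attrs := [12, 40]
  contact.city := "omega"
  contact.avatar := null (not supplied -> null)
  signature := null (not supplied -> null)
  id := 1
  active := true
  writer checksum: unmatched, discarded
  => decoded: {"attrs": [12, 40], "contact": {"city": "omega", "avatar": null}, "signature": null, "id": 1, "active": true}


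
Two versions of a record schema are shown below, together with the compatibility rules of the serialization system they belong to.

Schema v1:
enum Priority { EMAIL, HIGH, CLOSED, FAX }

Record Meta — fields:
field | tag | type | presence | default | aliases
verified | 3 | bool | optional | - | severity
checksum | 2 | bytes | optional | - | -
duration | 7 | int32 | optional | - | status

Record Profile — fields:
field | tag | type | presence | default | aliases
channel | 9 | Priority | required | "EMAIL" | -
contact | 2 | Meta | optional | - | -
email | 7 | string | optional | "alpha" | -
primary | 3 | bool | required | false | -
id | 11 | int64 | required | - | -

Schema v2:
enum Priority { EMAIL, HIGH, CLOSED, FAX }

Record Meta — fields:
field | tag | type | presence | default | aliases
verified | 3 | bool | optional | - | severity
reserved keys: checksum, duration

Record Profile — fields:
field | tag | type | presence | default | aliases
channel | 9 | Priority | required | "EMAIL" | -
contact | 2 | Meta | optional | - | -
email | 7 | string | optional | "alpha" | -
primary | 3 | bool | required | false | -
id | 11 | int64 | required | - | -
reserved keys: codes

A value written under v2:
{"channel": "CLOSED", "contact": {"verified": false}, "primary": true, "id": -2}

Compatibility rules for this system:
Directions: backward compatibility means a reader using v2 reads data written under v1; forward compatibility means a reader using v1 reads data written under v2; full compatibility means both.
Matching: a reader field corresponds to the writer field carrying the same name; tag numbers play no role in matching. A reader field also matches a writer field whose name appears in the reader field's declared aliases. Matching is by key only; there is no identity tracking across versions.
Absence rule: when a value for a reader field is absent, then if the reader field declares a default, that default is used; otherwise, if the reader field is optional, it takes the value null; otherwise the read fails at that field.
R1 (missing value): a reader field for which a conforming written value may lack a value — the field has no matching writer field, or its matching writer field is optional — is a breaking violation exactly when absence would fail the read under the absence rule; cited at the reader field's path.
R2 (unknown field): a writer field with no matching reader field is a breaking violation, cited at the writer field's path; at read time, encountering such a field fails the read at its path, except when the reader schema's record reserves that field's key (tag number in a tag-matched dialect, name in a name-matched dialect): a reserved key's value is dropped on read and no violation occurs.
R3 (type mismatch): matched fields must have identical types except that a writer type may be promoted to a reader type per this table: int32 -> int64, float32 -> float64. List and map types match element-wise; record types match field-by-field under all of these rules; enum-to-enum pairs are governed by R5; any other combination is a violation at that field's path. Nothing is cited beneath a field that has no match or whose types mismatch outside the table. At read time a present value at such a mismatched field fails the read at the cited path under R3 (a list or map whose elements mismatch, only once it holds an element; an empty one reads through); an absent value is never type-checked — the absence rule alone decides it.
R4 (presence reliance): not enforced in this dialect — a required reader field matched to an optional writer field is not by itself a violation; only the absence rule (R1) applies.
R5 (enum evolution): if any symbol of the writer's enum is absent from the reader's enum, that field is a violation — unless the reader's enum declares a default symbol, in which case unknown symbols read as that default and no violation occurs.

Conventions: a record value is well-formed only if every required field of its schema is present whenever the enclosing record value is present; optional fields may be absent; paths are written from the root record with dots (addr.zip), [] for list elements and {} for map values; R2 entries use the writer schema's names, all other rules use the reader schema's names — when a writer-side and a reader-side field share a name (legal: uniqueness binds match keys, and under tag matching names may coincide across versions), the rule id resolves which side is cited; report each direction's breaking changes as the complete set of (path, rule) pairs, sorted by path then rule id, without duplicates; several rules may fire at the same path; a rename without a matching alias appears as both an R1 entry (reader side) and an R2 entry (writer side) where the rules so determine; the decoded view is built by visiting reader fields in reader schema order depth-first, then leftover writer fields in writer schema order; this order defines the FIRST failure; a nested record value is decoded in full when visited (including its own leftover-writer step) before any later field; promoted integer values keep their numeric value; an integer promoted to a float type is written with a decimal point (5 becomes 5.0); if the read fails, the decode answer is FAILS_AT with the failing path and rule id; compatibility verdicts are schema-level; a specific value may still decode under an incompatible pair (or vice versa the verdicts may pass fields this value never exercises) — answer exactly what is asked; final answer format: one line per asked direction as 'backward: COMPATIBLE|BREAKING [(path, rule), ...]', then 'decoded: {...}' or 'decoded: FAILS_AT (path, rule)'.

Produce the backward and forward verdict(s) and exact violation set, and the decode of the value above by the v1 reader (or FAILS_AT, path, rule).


backward: COMPATIBLE []; forward: COMPATIBLE []; decoded: {"channel": "CLOSED", "contact": {"verified": false, "checksum": null, "duration": null}, "email": "alpha", "primary": true, "id": -2}

in Profile below, arrows point writer -> reader
backward pass over Profile, reader schema v2, writer schema v1:
  channel <- channel (Priority -> Priority, writer required)
  contact <- contact (Meta -> Meta, writer optional)
  email <- email (string -> string, writer optional)
  primary <- primary (bool -> bool, writer required)
  id <- id (int64 -> int64, writer required)
  contact.verified <- contact.verified (bool -> bool, writer optional)
  leftover writer field: contact.checksum
  leftover writer field: contact.duration
  => backward verdict for Profile: COMPATIBLE, no violations
forward pass over Profile, reader schema v1, writer schema v2:
  channel <- channel (Priority -> Priority, writer required)
  contact <- contact (Meta -> Meta, writer optional)
  email <- email (string -> string, writer optional)
  primary <- primary (bool -> bool, writer required)
  id <- id (int64 -> int64, writer required)
  contact.verified <- contact.verified (bool -> bool, writer optional)
  contact.checksum: no writer-side match
  contact.duration: no writer-side match
  => forward verdict for Profile: COMPATIBLE, no violations
decode (reader v1):
  channel := "CLOSED"
  contact.verified := false
  contact.checksum := null (absent, optional -> null)
  contact.duration := null (absent, optional -> null)
  email := "alpha" (absent -> default)
  primary := true
  id := -2
  => decoded: {"channel": "CLOSED", "contact": {"verified": false, "checksum": null, "duration": null}, "email": "alpha", "primary": true, "id": -2}


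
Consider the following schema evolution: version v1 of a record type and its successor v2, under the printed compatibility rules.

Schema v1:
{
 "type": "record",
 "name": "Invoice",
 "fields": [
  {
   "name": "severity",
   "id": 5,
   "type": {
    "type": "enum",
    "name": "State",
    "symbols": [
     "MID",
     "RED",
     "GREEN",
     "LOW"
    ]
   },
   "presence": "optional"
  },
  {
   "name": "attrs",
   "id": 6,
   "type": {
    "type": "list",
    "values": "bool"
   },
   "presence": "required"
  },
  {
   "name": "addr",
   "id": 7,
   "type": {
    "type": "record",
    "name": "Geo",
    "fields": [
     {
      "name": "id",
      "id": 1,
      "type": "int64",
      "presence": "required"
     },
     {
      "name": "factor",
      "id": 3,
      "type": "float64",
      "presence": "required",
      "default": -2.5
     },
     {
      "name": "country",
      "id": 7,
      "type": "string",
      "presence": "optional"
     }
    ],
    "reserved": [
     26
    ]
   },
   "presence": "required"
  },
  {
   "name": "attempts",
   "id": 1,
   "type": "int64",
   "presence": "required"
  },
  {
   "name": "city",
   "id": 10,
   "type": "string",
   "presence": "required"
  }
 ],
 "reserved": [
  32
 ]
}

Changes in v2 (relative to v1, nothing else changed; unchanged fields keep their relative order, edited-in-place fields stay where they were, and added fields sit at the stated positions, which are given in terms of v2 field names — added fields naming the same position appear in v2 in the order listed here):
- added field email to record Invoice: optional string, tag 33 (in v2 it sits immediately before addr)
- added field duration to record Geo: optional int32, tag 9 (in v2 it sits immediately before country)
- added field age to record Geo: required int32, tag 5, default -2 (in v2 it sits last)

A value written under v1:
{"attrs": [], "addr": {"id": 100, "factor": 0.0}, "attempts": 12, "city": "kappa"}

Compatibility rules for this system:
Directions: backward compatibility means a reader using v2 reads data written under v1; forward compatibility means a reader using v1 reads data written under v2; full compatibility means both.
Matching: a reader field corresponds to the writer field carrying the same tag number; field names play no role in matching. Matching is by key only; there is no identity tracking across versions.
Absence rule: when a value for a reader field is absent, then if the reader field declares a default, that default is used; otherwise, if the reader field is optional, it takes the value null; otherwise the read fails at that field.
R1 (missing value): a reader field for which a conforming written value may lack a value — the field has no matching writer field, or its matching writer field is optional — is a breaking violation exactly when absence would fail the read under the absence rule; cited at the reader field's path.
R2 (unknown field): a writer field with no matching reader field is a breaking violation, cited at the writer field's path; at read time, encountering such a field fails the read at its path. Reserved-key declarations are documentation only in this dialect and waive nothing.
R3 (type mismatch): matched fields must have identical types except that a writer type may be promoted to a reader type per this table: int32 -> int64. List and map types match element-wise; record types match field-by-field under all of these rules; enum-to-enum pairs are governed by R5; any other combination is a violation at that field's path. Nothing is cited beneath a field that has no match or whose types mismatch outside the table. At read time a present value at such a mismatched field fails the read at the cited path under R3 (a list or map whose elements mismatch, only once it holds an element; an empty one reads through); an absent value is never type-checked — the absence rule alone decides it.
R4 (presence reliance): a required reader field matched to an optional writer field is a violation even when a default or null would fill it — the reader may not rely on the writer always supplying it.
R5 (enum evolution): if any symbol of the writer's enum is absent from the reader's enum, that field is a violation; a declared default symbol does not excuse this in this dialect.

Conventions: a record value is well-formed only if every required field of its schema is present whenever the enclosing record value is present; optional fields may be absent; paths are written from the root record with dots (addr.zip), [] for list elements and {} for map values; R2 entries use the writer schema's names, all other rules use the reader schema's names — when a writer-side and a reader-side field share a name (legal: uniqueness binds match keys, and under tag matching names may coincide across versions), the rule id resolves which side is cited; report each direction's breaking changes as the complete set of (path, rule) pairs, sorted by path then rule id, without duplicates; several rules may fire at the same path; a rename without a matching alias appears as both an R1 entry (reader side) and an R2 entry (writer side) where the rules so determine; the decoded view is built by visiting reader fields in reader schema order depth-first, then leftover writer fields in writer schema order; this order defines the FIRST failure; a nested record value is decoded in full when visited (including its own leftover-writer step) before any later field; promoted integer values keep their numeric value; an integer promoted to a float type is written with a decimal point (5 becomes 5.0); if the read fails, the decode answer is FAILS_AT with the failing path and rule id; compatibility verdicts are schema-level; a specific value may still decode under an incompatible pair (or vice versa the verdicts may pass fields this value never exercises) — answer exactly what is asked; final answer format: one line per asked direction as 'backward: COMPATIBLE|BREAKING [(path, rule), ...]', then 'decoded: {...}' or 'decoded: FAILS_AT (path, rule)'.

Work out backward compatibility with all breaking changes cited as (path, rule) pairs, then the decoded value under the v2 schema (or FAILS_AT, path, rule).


backward: COMPATIBLE []; decoded: {"severity": null, "attrs": [], "email": null, "addr": {"id": 100, "factor": 0.0, "duration": null, "country": null, "age": -2}, "attempts": 12, "city": "kappa"}

each type pair in Invoice: writer, then reader
backward pass over Invoice, reader schema v2, writer schema v1:
  writer optional, State -> State: reader severity maps from writer severity
  writer required, list<bool> -> list<bool>: reader attrs maps from writer attrs
  no writer field matches reader email
  writer required, Geo -> Geo: reader addr maps from writer addr
  writer required, int64 -> int64: reader attempts maps from writer attempts
  writer required, string -> string: reader city maps from writer city
  writer required, int64 -> int64: reader addr.id maps from writer addr.id
  writer required, float64 -> float64: reader addr.factor maps from writer addr.factor
  no writer field matches reader addr.duration
  writer optional, string -> string: reader addr.country maps from writer addr.country
  no writer field matches reader addr.age
  => backward: COMPATIBLE
decoding the Invoice value with the v2 reader:
  severity := null (missing; optional => null)
  attrs := []
  email := null (missing; optional => null)
  addr.id := 100
  addr.factor := 0.0
  addr.duration := null (missing; optional => null)
  addr.country := null (missing; optional => null)
  addr.age := -2 (missing; default applied)
  attempts := 12
  city := "kappa"
  => decoded: {"severity": null, "attrs": [], "email": null, "addr": {"id": 100, "factor": 0.0, "duration": null, "country": null, "age": -2}, "attempts": 12, "city": "kappa"}


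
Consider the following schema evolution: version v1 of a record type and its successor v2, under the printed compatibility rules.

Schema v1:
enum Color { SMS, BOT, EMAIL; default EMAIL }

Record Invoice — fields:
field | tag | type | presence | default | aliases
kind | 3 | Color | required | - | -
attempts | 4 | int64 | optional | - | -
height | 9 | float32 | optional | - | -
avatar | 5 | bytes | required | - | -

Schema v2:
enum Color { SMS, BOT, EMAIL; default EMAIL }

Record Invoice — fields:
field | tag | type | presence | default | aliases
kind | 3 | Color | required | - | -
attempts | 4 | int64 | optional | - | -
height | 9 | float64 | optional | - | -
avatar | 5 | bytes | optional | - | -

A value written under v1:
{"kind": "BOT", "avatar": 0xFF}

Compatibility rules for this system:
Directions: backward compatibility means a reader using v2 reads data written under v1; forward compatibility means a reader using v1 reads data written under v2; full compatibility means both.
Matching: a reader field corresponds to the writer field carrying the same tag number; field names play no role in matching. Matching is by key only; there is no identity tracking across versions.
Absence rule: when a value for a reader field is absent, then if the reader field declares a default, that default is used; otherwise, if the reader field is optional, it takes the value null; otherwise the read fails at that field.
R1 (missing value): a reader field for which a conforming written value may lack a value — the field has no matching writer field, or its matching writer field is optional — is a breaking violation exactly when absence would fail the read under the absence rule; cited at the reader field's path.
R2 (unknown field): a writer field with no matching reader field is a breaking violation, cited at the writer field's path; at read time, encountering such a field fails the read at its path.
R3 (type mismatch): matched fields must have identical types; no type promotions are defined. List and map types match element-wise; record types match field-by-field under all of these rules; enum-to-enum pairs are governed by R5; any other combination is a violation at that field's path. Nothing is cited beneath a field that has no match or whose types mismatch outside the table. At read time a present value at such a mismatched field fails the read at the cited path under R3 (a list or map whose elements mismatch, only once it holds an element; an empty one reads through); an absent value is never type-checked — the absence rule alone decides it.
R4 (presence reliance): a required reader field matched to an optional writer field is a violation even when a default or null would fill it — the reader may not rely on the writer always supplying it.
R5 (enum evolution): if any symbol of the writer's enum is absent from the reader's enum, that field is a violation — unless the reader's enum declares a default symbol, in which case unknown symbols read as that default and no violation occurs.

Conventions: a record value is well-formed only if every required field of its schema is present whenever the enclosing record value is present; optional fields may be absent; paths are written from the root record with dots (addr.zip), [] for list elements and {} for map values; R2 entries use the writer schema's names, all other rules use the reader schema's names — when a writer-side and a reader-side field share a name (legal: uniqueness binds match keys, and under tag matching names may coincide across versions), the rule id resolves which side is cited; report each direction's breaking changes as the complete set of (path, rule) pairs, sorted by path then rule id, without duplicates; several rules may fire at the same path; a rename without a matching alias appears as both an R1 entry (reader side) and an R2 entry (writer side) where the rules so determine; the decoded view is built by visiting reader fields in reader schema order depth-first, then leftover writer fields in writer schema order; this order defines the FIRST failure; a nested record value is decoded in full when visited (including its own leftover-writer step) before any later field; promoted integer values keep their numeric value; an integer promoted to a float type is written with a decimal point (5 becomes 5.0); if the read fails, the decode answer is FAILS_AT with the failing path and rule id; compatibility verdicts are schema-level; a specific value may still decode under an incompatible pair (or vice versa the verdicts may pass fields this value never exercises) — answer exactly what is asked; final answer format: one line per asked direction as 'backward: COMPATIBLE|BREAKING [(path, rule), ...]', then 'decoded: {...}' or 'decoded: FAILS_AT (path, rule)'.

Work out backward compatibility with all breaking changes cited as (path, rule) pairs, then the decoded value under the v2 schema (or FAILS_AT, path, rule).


backward: BREAKING [(height, R3)]; decoded: {"kind": "BOT", "attempts": null, "height": null, "avatar": 0xFF}

arrows below run writer -> reader for Invoice
backward on Invoice — v2 reading data written by v1:
  kind <- kind (Color -> Color, writer required)
  attempts <- attempts (int64 -> int64, writer optional)
  height <- height (float32 -> float64, writer optional)
  avatar <- avatar (bytes -> bytes, writer required)
  violation R3 at height
  => backward verdict for Invoice: BREAKING, 1 violation(s)
migrating the Invoice value to v2:
  kind := "BOT"
  attempts := null (missing; optional => null)
  height := null (missing; optional => null)
  avatar := 0xFF
  => decoded: {"kind": "BOT", "attempts": null, "height": null, "avatar": 0xFF}
the rest of the Invoice diff is inert for this question:
  field avatar in record Invoice: required changed to optional -> affects forward compatibility only, which is not asked


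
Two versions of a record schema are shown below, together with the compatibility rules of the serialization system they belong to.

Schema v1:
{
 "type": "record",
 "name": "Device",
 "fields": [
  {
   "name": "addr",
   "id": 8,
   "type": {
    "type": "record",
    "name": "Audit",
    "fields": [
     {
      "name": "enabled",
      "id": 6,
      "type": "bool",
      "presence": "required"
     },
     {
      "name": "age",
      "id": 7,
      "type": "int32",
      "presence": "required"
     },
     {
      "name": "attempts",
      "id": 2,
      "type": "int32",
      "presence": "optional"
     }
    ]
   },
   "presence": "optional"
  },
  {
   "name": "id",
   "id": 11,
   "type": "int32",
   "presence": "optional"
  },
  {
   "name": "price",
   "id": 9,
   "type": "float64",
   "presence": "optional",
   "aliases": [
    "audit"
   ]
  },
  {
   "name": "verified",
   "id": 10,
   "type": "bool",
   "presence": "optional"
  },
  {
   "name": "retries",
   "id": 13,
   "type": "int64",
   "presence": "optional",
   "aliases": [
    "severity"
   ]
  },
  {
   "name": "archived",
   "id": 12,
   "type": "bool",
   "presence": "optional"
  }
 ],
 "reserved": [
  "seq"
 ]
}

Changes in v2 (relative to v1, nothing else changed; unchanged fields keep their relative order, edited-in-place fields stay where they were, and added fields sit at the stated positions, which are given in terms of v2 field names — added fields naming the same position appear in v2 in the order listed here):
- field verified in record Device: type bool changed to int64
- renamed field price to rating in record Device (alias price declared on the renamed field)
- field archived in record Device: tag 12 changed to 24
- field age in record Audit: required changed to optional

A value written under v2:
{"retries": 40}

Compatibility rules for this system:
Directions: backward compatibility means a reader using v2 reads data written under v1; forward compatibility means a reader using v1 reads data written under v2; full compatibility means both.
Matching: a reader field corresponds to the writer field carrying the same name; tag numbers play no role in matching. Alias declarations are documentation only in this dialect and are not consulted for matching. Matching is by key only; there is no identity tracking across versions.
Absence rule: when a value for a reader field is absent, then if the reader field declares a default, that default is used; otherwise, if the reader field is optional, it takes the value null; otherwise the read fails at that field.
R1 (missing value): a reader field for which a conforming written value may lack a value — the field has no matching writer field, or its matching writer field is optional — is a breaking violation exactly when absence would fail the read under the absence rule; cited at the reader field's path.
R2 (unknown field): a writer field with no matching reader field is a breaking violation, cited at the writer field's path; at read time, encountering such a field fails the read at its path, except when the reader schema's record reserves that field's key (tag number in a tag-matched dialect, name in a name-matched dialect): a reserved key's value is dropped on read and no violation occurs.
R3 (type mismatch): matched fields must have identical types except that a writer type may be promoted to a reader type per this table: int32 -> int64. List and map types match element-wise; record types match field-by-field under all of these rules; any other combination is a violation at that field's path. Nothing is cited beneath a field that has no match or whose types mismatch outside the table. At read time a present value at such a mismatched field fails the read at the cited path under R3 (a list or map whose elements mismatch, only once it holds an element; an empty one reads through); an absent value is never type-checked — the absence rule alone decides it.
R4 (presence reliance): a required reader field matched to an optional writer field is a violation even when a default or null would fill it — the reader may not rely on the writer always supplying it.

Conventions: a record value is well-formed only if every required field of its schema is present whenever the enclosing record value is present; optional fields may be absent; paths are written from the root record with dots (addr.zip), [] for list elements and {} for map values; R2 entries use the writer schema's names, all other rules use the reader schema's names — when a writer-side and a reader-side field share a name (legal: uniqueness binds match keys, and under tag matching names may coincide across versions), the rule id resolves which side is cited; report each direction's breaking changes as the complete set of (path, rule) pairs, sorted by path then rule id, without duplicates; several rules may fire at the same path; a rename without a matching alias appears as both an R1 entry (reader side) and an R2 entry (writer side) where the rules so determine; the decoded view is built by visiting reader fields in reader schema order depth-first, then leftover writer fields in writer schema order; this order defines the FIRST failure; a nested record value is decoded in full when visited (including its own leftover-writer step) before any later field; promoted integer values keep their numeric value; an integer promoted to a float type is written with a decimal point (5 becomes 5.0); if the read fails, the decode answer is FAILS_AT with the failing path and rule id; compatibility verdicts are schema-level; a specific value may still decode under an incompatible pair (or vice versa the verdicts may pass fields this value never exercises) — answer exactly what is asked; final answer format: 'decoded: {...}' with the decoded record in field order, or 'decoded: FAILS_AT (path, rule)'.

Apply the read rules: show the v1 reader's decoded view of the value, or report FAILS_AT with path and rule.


decoded: {"addr": null, "id": null, "price": null, "verified": null, "retries": 40, "archived": null}

arrows below run writer -> reader for Device
decode (reader v1):
  addr := null (not supplied -> null)
  id := null (not supplied -> null)
  price := null (not supplied -> null)
  verified := null (not supplied -> null)
  retries := 40
  archived := null (not supplied -> null)
  => decoded: {"addr": null, "id": null, "price": null, "verified": null, "retries": 40, "archived": null}
diffs on Device not affecting the asked answer:
  field verified in record Device: type bool changed to int64 -> shifts the Device verdicts, not this decode
  renamed field price to rating in record Device (alias price declared on the renamed field) -> shifts the Device verdicts, not this decode
  field archived in record Device: tag 12 changed to 24 -> inert under this dialect — no rule fires on Device and the result does not move
  field age in record Audit: required changed to optional -> shifts the Device verdicts, not this decode


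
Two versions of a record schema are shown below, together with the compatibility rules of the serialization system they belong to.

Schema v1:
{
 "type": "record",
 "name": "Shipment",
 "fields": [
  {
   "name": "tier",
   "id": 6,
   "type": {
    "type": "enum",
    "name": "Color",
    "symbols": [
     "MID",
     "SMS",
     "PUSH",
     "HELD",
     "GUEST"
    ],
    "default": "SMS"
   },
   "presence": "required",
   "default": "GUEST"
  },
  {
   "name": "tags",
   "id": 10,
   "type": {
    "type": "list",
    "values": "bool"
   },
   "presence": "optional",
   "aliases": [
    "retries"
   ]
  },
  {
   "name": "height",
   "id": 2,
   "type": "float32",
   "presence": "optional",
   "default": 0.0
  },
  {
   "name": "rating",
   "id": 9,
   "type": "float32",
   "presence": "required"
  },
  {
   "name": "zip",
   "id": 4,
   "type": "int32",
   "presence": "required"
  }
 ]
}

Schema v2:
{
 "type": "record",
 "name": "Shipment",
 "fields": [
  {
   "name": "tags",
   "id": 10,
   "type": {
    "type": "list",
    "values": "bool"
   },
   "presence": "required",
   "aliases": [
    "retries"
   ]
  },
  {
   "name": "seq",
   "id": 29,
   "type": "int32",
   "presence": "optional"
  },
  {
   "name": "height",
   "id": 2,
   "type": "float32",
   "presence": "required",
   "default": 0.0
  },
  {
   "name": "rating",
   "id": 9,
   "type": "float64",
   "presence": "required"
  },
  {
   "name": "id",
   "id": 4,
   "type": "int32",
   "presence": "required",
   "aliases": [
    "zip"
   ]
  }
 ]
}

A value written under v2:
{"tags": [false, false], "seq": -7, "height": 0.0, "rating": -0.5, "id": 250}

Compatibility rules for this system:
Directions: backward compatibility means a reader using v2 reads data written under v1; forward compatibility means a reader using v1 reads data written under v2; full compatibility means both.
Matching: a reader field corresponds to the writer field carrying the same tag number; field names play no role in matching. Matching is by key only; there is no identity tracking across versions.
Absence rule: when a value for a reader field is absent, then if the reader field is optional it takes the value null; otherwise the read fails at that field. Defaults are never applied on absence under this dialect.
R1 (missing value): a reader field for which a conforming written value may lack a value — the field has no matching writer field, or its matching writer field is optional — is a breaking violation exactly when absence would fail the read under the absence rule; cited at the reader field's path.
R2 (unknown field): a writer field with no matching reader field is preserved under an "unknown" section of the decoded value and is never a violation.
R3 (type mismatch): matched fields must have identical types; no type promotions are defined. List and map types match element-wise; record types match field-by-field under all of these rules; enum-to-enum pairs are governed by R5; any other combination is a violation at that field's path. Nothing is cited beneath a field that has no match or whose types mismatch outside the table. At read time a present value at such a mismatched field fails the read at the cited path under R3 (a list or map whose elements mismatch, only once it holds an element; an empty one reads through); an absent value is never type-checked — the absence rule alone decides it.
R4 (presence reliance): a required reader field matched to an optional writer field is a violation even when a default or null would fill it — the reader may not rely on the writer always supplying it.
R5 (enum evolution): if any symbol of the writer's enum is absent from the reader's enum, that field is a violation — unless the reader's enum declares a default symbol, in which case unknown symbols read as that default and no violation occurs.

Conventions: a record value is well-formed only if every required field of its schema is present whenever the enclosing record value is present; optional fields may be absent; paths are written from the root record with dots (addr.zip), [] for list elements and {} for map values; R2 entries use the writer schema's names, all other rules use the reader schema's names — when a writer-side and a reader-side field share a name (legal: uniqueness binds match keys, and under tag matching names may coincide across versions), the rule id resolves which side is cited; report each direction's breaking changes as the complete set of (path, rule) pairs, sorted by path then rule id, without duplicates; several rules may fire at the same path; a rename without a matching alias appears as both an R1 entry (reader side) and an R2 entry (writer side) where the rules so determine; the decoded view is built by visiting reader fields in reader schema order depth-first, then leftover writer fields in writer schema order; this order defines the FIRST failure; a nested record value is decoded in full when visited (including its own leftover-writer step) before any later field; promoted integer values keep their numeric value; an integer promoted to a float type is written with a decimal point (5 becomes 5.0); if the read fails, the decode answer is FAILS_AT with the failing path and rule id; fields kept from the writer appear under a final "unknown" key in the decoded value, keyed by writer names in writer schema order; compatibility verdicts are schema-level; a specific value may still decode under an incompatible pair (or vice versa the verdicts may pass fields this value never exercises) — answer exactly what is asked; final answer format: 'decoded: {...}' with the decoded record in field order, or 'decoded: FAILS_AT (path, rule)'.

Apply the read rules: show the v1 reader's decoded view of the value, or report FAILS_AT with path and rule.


decoded: FAILS_AT (tier, R1)

in Shipment below, arrows point writer -> reader
migrating the Shipment value to v1:
  read fails at tier under R1 (no fill)
  => FAILS_AT (tier, R1)
ruling out the remaining Shipment differences:
  renamed field zip to id in record Shipment (alias zip declared on the renamed field) -> no rule fires on it and the decoded Shipment view is identical with or without it
  field rating in record Shipment: type float32 changed to float64 -> matters for Shipment compatibility verdicts, not for this value's decode
  added field seq to record Shipment: optional int32, tag 29 (in v2 it sits immediately before height) -> no rule fires on it and the decoded Shipment view is identical with or without it
  field height in record Shipment: optional changed to required -> matters for Shipment compatibility verdicts, not for this value's decode
  field tags in record Shipment: optional changed to required -> matters for Shipment compatibility verdicts, not for this value's decode
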